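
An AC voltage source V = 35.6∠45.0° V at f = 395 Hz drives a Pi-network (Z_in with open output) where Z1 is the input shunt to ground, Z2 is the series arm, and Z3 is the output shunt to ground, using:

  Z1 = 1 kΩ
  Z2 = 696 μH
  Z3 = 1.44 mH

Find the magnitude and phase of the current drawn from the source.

Step 1 — Angular frequency: ω = 2π·f = 2π·395 = 2482 rad/s.
Step 2 — Component impedances:
  Z1: Z = R = 1000 Ω
  Z2: Z = jωL = j·2482·0.000696 = 0 + j1.727 Ω
  Z3: Z = jωL = j·2482·0.00144 = 0 + j3.574 Ω
Step 3 — With open output, the series arm Z2 and the output shunt Z3 appear in series to ground: Z2 + Z3 = 0 + j5.301 Ω.
Step 4 — Parallel with input shunt Z1: Z_in = Z1 || (Z2 + Z3) = 0.0281 + j5.301 Ω = 5.301∠89.7° Ω.
Step 5 — Source phasor: V = 35.6∠45.0° V = 25.17 + j25.17 V.
Step 6 — Ohm's law: I = V / Z_total = (25.17 + j25.17) / (0.0281 + j5.301) = 4.774 - j4.723 A.
Step 7 — Convert to polar: |I| = 6.715 A, ∠I = -44.7°.

I = 6.715∠-44.7° A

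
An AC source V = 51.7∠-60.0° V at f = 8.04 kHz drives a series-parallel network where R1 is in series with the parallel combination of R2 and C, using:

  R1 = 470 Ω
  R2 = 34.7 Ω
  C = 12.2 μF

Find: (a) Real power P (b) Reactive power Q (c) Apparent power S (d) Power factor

Step 1 — Angular frequency: ω = 2π·f = 2π·8040 = 5.052e+04 rad/s.
Step 2 — Component impedances:
  R1: Z = R = 470 Ω
  R2: Z = R = 34.7 Ω
  C: Z = 1/(jωC) = -j/(ω·C) = 0 - j1.623 Ω
Step 3 — Parallel branch: R2 || C = 1/(1/R2 + 1/C) = 0.07571 - j1.619 Ω.
Step 4 — Series with R1: Z_total = R1 + (R2 || C) = 470.1 - j1.619 Ω = 470.1∠-0.2° Ω.
Step 5 — Source phasor: V = 51.7∠-60.0° V = 25.85 - j44.77 V.
Step 6 — Current: I = V / Z = 0.05532 - j0.09506 A = 0.11∠-59.8° A.
Step 7 — Complex power: S = V·I* = 5.686 - j0.01958 VA.
Step 8 — Real power: P = Re(S) = 5.686 W.
Step 9 — Reactive power: Q = Im(S) = -0.01958 VAR.
Step 10 — Apparent power: |S| = 5.686 VA.
Step 11 — Power factor: PF = P/|S| = 1 (leading).

(a) P = 5.686 W  (b) Q = -0.01958 VAR  (c) S = 5.686 VA  (d) PF = 1 (leading)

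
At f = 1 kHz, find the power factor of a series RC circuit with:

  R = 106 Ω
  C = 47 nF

Step 1 — Angular frequency: ω = 2π·f = 2π·1000 = 6283 rad/s.
Step 2 — Component impedances:
  R: Z = R = 106 Ω
  C: Z = 1/(jωC) = -j/(ω·C) = 0 - j3386 Ω
Step 3 — Series combination: Z_total = R + C = 106 - j3386 Ω = 3388∠-88.2° Ω.
Step 4 — Power factor: PF = cos(φ) = Re(Z)/|Z| = 106/3388 = 0.03129.
Step 5 — Type: Im(Z) = -3386 ⇒ leading (phase φ = -88.2°).

PF = 0.03129 (leading, φ = -88.2°)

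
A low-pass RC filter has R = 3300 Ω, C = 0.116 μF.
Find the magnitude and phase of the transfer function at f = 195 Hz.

Step 1 — Angular frequency: ω = 2π·195 = 1225 rad/s.
Step 2 — Transfer function: H(jω) = 1/(1 + jωRC).
Step 3 — Denominator: 1 + jωRC = 1 + j·1225·3300·1.16e-07 = 1 + j0.469.
Step 4 — H = 0.8197 - j0.3844.
Step 5 — Magnitude: |H| = 0.9054 (-0.9 dB); phase: φ = -25.1°.

|H| = 0.9054 (-0.9 dB), φ = -25.1°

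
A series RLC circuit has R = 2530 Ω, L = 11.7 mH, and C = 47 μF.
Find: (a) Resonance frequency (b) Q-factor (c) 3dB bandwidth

Step 1 — Resonance condition Im(Z)=0 gives ω₀ = 1/√(LC).
Step 2 — ω₀ = 1/√(0.0117·4.7e-05) = 1349 rad/s.
Step 3 — f₀ = ω₀/(2π) = 214.6 Hz.
Step 4 — Series Q: Q = ω₀L/R = 1349·0.0117/2530 = 0.006236.
Step 5 — 3dB bandwidth: Δω = ω₀/Q = 2.162e+05 rad/s; BW = Δω/(2π) = 3.442e+04 Hz.

(a) f₀ = 214.6 Hz  (b) Q = 0.006236  (c) BW = 3.442e+04 Hz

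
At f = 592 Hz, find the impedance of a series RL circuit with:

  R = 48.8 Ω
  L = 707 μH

Step 1 — Angular frequency: ω = 2π·f = 2π·592 = 3720 rad/s.
Step 2 — Component impedances:
  R: Z = R = 48.8 Ω
  L: Z = jωL = j·3720·0.000707 = 0 + j2.63 Ω
Step 3 — Series combination: Z_total = R + L = 48.8 + j2.63 Ω = 48.87∠3.1° Ω.

Z = 48.8 + j2.63 Ω = 48.87∠3.1° Ω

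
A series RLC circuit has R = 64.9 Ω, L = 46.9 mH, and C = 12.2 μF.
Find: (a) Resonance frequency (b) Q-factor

Step 1 — Resonance condition Im(Z)=0 gives ω₀ = 1/√(LC).
Step 2 — ω₀ = 1/√(0.0469·1.22e-05) = 1322 rad/s.
Step 3 — f₀ = ω₀/(2π) = 210.4 Hz.
Step 4 — Series Q: Q = ω₀L/R = 1322·0.0469/64.9 = 0.9553.

(a) f₀ = 210.4 Hz  (b) Q = 0.9553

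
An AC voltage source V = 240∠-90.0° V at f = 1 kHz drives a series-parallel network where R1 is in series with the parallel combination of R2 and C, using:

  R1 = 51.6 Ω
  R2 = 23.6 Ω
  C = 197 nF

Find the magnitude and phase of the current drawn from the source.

Step 1 — Angular frequency: ω = 2π·f = 2π·1000 = 6283 rad/s.
Step 2 — Component impedances:
  R1: Z = R = 51.6 Ω
  R2: Z = R = 23.6 Ω
  C: Z = 1/(jωC) = -j/(ω·C) = 0 - j807.9 Ω
Step 3 — Parallel branch: R2 || C = 1/(1/R2 + 1/C) = 23.58 - j0.6888 Ω.
Step 4 — Series with R1: Z_total = R1 + (R2 || C) = 75.18 - j0.6888 Ω = 75.18∠-0.5° Ω.
Step 5 — Source phasor: V = 240∠-90.0° V = 0 - j240 V.
Step 6 — Ohm's law: I = V / Z_total = (0 - j240) / (75.18 - j0.6888) = 0.02925 - j3.192 A.
Step 7 — Convert to polar: |I| = 3.192 A, ∠I = -89.5°.

I = 3.192∠-89.5° A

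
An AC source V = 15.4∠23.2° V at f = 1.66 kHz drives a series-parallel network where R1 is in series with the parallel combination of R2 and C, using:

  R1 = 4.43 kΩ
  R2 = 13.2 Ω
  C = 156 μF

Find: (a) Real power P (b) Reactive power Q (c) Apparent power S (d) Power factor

Step 1 — Angular frequency: ω = 2π·f = 2π·1660 = 1.043e+04 rad/s.
Step 2 — Component impedances:
  R1: Z = R = 4430 Ω
  R2: Z = R = 13.2 Ω
  C: Z = 1/(jωC) = -j/(ω·C) = 0 - j0.6146 Ω
Step 3 — Parallel branch: R2 || C = 1/(1/R2 + 1/C) = 0.02855 - j0.6133 Ω.
Step 4 — Series with R1: Z_total = R1 + (R2 || C) = 4430 - j0.6133 Ω = 4430∠-0.0° Ω.
Step 5 — Source phasor: V = 15.4∠23.2° V = 14.15 + j6.067 V.
Step 6 — Current: I = V / Z = 0.003195 + j0.00137 A = 0.003476∠23.2° A.
Step 7 — Complex power: S = V·I* = 0.05353 - j7.411e-06 VA.
Step 8 — Real power: P = Re(S) = 0.05353 W.
Step 9 — Reactive power: Q = Im(S) = -7.411e-06 VAR.
Step 10 — Apparent power: |S| = 0.05353 VA.
Step 11 — Power factor: PF = P/|S| = 1 (leading).

(a) P = 0.05353 W  (b) Q = -7.411e-06 VAR  (c) S = 0.05353 VA  (d) PF = 1 (leading)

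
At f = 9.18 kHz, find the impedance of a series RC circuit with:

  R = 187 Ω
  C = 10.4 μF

Step 1 — Angular frequency: ω = 2π·f = 2π·9180 = 5.768e+04 rad/s.
Step 2 — Component impedances:
  R: Z = R = 187 Ω
  C: Z = 1/(jωC) = -j/(ω·C) = 0 - j1.667 Ω
Step 3 — Series combination: Z_total = R + C = 187 - j1.667 Ω = 187∠-0.5° Ω.

Z = 187 - j1.667 Ω = 187∠-0.5° Ω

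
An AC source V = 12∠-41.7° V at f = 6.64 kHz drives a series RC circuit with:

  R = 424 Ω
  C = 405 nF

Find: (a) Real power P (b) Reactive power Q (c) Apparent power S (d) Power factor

Step 1 — Angular frequency: ω = 2π·f = 2π·6640 = 4.172e+04 rad/s.
Step 2 — Component impedances:
  R: Z = R = 424 Ω
  C: Z = 1/(jωC) = -j/(ω·C) = 0 - j59.18 Ω
Step 3 — Series combination: Z_total = R + C = 424 - j59.18 Ω = 428.1∠-7.9° Ω.
Step 4 — Source phasor: V = 12∠-41.7° V = 8.96 - j7.983 V.
Step 5 — Current: I = V / Z = 0.02331 - j0.01557 A = 0.02803∠-33.8° A.
Step 6 — Complex power: S = V·I* = 0.3331 - j0.0465 VA.
Step 7 — Real power: P = Re(S) = 0.3331 W.
Step 8 — Reactive power: Q = Im(S) = -0.0465 VAR.
Step 9 — Apparent power: |S| = 0.3364 VA.
Step 10 — Power factor: PF = P/|S| = 0.9904 (leading).

(a) P = 0.3331 W  (b) Q = -0.0465 VAR  (c) S = 0.3364 VA  (d) PF = 0.9904 (leading)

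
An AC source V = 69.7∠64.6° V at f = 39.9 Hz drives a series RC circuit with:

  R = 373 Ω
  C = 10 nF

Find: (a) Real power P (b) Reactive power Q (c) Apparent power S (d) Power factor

Step 1 — Angular frequency: ω = 2π·f = 2π·39.9 = 250.7 rad/s.
Step 2 — Component impedances:
  R: Z = R = 373 Ω
  C: Z = 1/(jωC) = -j/(ω·C) = 0 - j3.989e+05 Ω
Step 3 — Series combination: Z_total = R + C = 373 - j3.989e+05 Ω = 3.989e+05∠-89.9° Ω.
Step 4 — Source phasor: V = 69.7∠64.6° V = 29.9 + j62.96 V.
Step 5 — Current: I = V / Z = -0.0001578 + j7.51e-05 A = 0.0001747∠154.5° A.
Step 6 — Complex power: S = V·I* = 1.139e-05 - j0.01218 VA.
Step 7 — Real power: P = Re(S) = 1.139e-05 W.
Step 8 — Reactive power: Q = Im(S) = -0.01218 VAR.
Step 9 — Apparent power: |S| = 0.01218 VA.
Step 10 — Power factor: PF = P/|S| = 0.0009351 (leading).

(a) P = 1.139e-05 W  (b) Q = -0.01218 VAR  (c) S = 0.01218 VA  (d) PF = 0.0009351 (leading)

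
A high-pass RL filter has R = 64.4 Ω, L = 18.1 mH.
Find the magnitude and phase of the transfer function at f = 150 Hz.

Step 1 — Angular frequency: ω = 2π·150 = 942.5 rad/s.
Step 2 — Transfer function: H(jω) = jωL/(R + jωL).
Step 3 — Numerator jωL = j·17.06; denominator R + jωL = 64.4 + j17.06.
Step 4 — H = 0.06557 + j0.2475.
Step 5 — Magnitude: |H| = 0.2561 (-11.8 dB); phase: φ = 75.2°.

|H| = 0.2561 (-11.8 dB), φ = 75.2°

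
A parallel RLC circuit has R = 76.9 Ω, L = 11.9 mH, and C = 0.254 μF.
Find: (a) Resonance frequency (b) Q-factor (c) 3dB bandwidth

Step 1 — Resonance: ω₀ = 1/√(LC) = 1/√(0.0119·2.54e-07) = 1.819e+04 rad/s.
Step 2 — f₀ = ω₀/(2π) = 2895 Hz.
Step 3 — Parallel Q: Q = R/(ω₀L) = 76.9/(1.819e+04·0.0119) = 0.3553.
Step 4 — Bandwidth: Δω = ω₀/Q = 5.12e+04 rad/s; BW = Δω/(2π) = 8148 Hz.

(a) f₀ = 2895 Hz  (b) Q = 0.3553  (c) BW = 8148 Hz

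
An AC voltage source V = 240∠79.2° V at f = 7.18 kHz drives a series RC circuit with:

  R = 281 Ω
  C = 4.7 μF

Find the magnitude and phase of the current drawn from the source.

Step 1 — Angular frequency: ω = 2π·f = 2π·7180 = 4.511e+04 rad/s.
Step 2 — Component impedances:
  R: Z = R = 281 Ω
  C: Z = 1/(jωC) = -j/(ω·C) = 0 - j4.716 Ω
Step 3 — Series combination: Z_total = R + C = 281 - j4.716 Ω = 281∠-1.0° Ω.
Step 4 — Source phasor: V = 240∠79.2° V = 44.97 + j235.7 V.
Step 5 — Ohm's law: I = V / Z_total = (44.97 + j235.7) / (281 - j4.716) = 0.1459 + j0.8414 A.
Step 6 — Convert to polar: |I| = 0.854 A, ∠I = 80.2°.

I = 0.854∠80.2° A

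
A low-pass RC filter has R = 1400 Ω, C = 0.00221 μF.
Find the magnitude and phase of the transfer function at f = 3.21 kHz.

Step 1 — Angular frequency: ω = 2π·3210 = 2.017e+04 rad/s.
Step 2 — Transfer function: H(jω) = 1/(1 + jωRC).
Step 3 — Denominator: 1 + jωRC = 1 + j·2.017e+04·1400·2.21e-09 = 1 + j0.0624.
Step 4 — H = 0.9961 - j0.06216.
Step 5 — Magnitude: |H| = 0.9981 (-0.0 dB); phase: φ = -3.6°.

|H| = 0.9981 (-0.0 dB), φ = -3.6°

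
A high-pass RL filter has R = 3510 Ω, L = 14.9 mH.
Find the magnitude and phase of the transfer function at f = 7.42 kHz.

Step 1 — Angular frequency: ω = 2π·7420 = 4.662e+04 rad/s.
Step 2 — Transfer function: H(jω) = jωL/(R + jωL).
Step 3 — Numerator jωL = j·694.7; denominator R + jωL = 3510 + j694.7.
Step 4 — H = 0.03769 + j0.1904.
Step 5 — Magnitude: |H| = 0.1941 (-14.2 dB); phase: φ = 78.8°.

|H| = 0.1941 (-14.2 dB), φ = 78.8°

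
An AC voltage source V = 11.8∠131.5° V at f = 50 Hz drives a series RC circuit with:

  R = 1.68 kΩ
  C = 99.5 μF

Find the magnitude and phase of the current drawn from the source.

Step 1 — Angular frequency: ω = 2π·f = 2π·50 = 314.2 rad/s.
Step 2 — Component impedances:
  R: Z = R = 1680 Ω
  C: Z = 1/(jωC) = -j/(ω·C) = 0 - j31.99 Ω
Step 3 — Series combination: Z_total = R + C = 1680 - j31.99 Ω = 1680∠-1.1° Ω.
Step 4 — Source phasor: V = 11.8∠131.5° V = -7.819 + j8.838 V.
Step 5 — Ohm's law: I = V / Z_total = (-7.819 + j8.838) / (1680 - j31.99) = -0.004753 + j0.00517 A.
Step 6 — Convert to polar: |I| = 0.007023 A, ∠I = 132.6°.

I = 0.007023∠132.6° A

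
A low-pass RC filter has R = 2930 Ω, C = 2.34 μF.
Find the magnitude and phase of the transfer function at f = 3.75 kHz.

Step 1 — Angular frequency: ω = 2π·3750 = 2.356e+04 rad/s.
Step 2 — Transfer function: H(jω) = 1/(1 + jωRC).
Step 3 — Denominator: 1 + jωRC = 1 + j·2.356e+04·2930·2.34e-06 = 1 + j161.5.
Step 4 — H = 3.832e-05 - j0.00619.
Step 5 — Magnitude: |H| = 0.00619 (-44.2 dB); phase: φ = -89.6°.

|H| = 0.00619 (-44.2 dB), φ = -89.6°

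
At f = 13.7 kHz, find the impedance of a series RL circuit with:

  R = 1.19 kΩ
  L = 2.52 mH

Step 1 — Angular frequency: ω = 2π·f = 2π·1.37e+04 = 8.608e+04 rad/s.
Step 2 — Component impedances:
  R: Z = R = 1190 Ω
  L: Z = jωL = j·8.608e+04·0.00252 = 0 + j216.9 Ω
Step 3 — Series combination: Z_total = R + L = 1190 + j216.9 Ω = 1210∠10.3° Ω.

Z = 1190 + j216.9 Ω = 1210∠10.3° Ω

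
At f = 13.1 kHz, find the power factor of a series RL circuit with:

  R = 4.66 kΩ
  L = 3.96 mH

Step 1 — Angular frequency: ω = 2π·f = 2π·1.31e+04 = 8.231e+04 rad/s.
Step 2 — Component impedances:
  R: Z = R = 4660 Ω
  L: Z = jωL = j·8.231e+04·0.00396 = 0 + j325.9 Ω
Step 3 — Series combination: Z_total = R + L = 4660 + j325.9 Ω = 4671∠4.0° Ω.
Step 4 — Power factor: PF = cos(φ) = Re(Z)/|Z| = 4660/4671 = 0.9976.
Step 5 — Type: Im(Z) = 325.9 ⇒ lagging (phase φ = 4.0°).

PF = 0.9976 (lagging, φ = 4.0°)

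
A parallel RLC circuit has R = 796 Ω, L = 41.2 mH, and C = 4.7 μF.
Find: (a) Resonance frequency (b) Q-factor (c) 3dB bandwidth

Step 1 — Resonance: ω₀ = 1/√(LC) = 1/√(0.0412·4.7e-06) = 2272 rad/s.
Step 2 — f₀ = ω₀/(2π) = 361.7 Hz.
Step 3 — Parallel Q: Q = R/(ω₀L) = 796/(2272·0.0412) = 8.502.
Step 4 — Bandwidth: Δω = ω₀/Q = 267.3 rad/s; BW = Δω/(2π) = 42.54 Hz.

(a) f₀ = 361.7 Hz  (b) Q = 8.502  (c) BW = 42.54 Hz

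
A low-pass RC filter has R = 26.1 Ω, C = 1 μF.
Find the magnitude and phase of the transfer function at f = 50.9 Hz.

Step 1 — Angular frequency: ω = 2π·50.9 = 319.8 rad/s.
Step 2 — Transfer function: H(jω) = 1/(1 + jωRC).
Step 3 — Denominator: 1 + jωRC = 1 + j·319.8·26.1·1e-06 = 1 + j0.008347.
Step 4 — H = 0.9999 - j0.008347.
Step 5 — Magnitude: |H| = 1 (-0.0 dB); phase: φ = -0.5°.

|H| = 1 (-0.0 dB), φ = -0.5°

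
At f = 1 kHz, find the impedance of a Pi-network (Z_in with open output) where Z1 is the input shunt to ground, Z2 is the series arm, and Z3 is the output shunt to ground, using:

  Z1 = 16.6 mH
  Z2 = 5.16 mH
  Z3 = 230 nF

Step 1 — Angular frequency: ω = 2π·f = 2π·1000 = 6283 rad/s.
Step 2 — Component impedances:
  Z1: Z = jωL = j·6283·0.0166 = 0 + j104.3 Ω
  Z2: Z = jωL = j·6283·0.00516 = 0 + j32.42 Ω
  Z3: Z = 1/(jωC) = -j/(ω·C) = 0 - j692 Ω
Step 3 — With open output, the series arm Z2 and the output shunt Z3 appear in series to ground: Z2 + Z3 = 0 - j659.6 Ω.
Step 4 — Parallel with input shunt Z1: Z_in = Z1 || (Z2 + Z3) = 0 + j123.9 Ω = 123.9∠90.0° Ω.

Z = 0 + j123.9 Ω = 123.9∠90.0° Ω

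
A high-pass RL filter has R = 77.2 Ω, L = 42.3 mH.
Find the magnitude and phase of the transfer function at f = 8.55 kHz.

Step 1 — Angular frequency: ω = 2π·8550 = 5.372e+04 rad/s.
Step 2 — Transfer function: H(jω) = jωL/(R + jωL).
Step 3 — Numerator jωL = j·2272; denominator R + jωL = 77.2 + j2272.
Step 4 — H = 0.9988 + j0.03393.
Step 5 — Magnitude: |H| = 0.9994 (-0.0 dB); phase: φ = 1.9°.

|H| = 0.9994 (-0.0 dB), φ = 1.9°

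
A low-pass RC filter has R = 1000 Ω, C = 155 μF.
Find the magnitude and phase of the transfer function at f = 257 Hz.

Step 1 — Angular frequency: ω = 2π·257 = 1615 rad/s.
Step 2 — Transfer function: H(jω) = 1/(1 + jωRC).
Step 3 — Denominator: 1 + jωRC = 1 + j·1615·1000·0.000155 = 1 + j250.3.
Step 4 — H = 1.596e-05 - j0.003995.
Step 5 — Magnitude: |H| = 0.003995 (-48.0 dB); phase: φ = -89.8°.

|H| = 0.003995 (-48.0 dB), φ = -89.8°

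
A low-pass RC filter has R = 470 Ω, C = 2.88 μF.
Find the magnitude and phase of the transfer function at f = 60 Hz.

Step 1 — Angular frequency: ω = 2π·60 = 377 rad/s.
Step 2 — Transfer function: H(jω) = 1/(1 + jωRC).
Step 3 — Denominator: 1 + jωRC = 1 + j·377·470·2.88e-06 = 1 + j0.5103.
Step 4 — H = 0.7934 - j0.4049.
Step 5 — Magnitude: |H| = 0.8907 (-1.0 dB); phase: φ = -27.0°.

|H| = 0.8907 (-1.0 dB), φ = -27.0°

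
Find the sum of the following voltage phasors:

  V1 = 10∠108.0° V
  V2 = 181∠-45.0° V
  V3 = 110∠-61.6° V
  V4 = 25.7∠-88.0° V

Step 1 — Convert each phasor to rectangular form:
  V1 = 10·(cos(108.0°) + j·sin(108.0°)) = -3.09 + j9.511 V
  V2 = 181·(cos(-45.0°) + j·sin(-45.0°)) = 128 - j128 V
  V3 = 110·(cos(-61.6°) + j·sin(-61.6°)) = 52.32 - j96.76 V
  V4 = 25.7·(cos(-88.0°) + j·sin(-88.0°)) = 0.8969 - j25.68 V
Step 2 — Sum components: V_total = 178.1 - j240.9 V.
Step 3 — Convert to polar: |V_total| = 299.6 V, ∠V_total = -53.5°.

V_total = 299.6∠-53.5° V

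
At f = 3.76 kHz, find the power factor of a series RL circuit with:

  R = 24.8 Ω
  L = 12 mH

Step 1 — Angular frequency: ω = 2π·f = 2π·3760 = 2.362e+04 rad/s.
Step 2 — Component impedances:
  R: Z = R = 24.8 Ω
  L: Z = jωL = j·2.362e+04·0.012 = 0 + j283.5 Ω
Step 3 — Series combination: Z_total = R + L = 24.8 + j283.5 Ω = 284.6∠85.0° Ω.
Step 4 — Power factor: PF = cos(φ) = Re(Z)/|Z| = 24.8/284.58 = 0.08715.
Step 5 — Type: Im(Z) = 283.5 ⇒ lagging (phase φ = 85.0°).

PF = 0.08715 (lagging, φ = 85.0°)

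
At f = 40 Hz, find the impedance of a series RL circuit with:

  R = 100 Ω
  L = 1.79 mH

Step 1 — Angular frequency: ω = 2π·f = 2π·40 = 251.3 rad/s.
Step 2 — Component impedances:
  R: Z = R = 100 Ω
  L: Z = jωL = j·251.3·0.00179 = 0 + j0.4499 Ω
Step 3 — Series combination: Z_total = R + L = 100 + j0.4499 Ω = 100∠0.3° Ω.

Z = 100 + j0.4499 Ω = 100∠0.3° Ω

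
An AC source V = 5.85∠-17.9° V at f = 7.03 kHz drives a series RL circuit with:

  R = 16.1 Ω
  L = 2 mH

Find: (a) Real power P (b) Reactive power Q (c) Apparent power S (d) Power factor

Step 1 — Angular frequency: ω = 2π·f = 2π·7030 = 4.417e+04 rad/s.
Step 2 — Component impedances:
  R: Z = R = 16.1 Ω
  L: Z = jωL = j·4.417e+04·0.002 = 0 + j88.34 Ω
Step 3 — Series combination: Z_total = R + L = 16.1 + j88.34 Ω = 89.8∠79.7° Ω.
Step 4 — Source phasor: V = 5.85∠-17.9° V = 5.567 - j1.798 V.
Step 5 — Current: I = V / Z = -0.008584 - j0.06458 A = 0.06515∠-97.6° A.
Step 6 — Complex power: S = V·I* = 0.06833 + j0.3749 VA.
Step 7 — Real power: P = Re(S) = 0.06833 W.
Step 8 — Reactive power: Q = Im(S) = 0.3749 VAR.
Step 9 — Apparent power: |S| = 0.3811 VA.
Step 10 — Power factor: PF = P/|S| = 0.1793 (lagging).

(a) P = 0.06833 W  (b) Q = 0.3749 VAR  (c) S = 0.3811 VA  (d) PF = 0.1793 (lagging)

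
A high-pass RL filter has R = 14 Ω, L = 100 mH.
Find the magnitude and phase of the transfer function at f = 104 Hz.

Step 1 — Angular frequency: ω = 2π·104 = 653.5 rad/s.
Step 2 — Transfer function: H(jω) = jωL/(R + jωL).
Step 3 — Numerator jωL = j·65.35; denominator R + jωL = 14 + j65.35.
Step 4 — H = 0.9561 + j0.2048.
Step 5 — Magnitude: |H| = 0.9778 (-0.2 dB); phase: φ = 12.1°.

|H| = 0.9778 (-0.2 dB), φ = 12.1°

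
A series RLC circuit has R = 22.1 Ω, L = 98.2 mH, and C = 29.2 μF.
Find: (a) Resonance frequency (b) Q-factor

Step 1 — Resonance condition Im(Z)=0 gives ω₀ = 1/√(LC).
Step 2 — ω₀ = 1/√(0.0982·2.92e-05) = 590.5 rad/s.
Step 3 — f₀ = ω₀/(2π) = 93.99 Hz.
Step 4 — Series Q: Q = ω₀L/R = 590.5·0.0982/22.1 = 2.624.

(a) f₀ = 93.99 Hz  (b) Q = 2.624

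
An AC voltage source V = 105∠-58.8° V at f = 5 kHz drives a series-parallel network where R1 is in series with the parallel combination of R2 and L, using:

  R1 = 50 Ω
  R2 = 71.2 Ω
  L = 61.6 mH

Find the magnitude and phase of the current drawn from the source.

Step 1 — Angular frequency: ω = 2π·f = 2π·5000 = 3.142e+04 rad/s.
Step 2 — Component impedances:
  R1: Z = R = 50 Ω
  R2: Z = R = 71.2 Ω
  L: Z = jωL = j·3.142e+04·0.0616 = 0 + j1935 Ω
Step 3 — Parallel branch: R2 || L = 1/(1/R2 + 1/L) = 71.1 + j2.616 Ω.
Step 4 — Series with R1: Z_total = R1 + (R2 || L) = 121.1 + j2.616 Ω = 121.1∠1.2° Ω.
Step 5 — Source phasor: V = 105∠-58.8° V = 54.39 - j89.81 V.
Step 6 — Ohm's law: I = V / Z_total = (54.39 - j89.81) / (121.1 + j2.616) = 0.4329 - j0.751 A.
Step 7 — Convert to polar: |I| = 0.8668 A, ∠I = -60.0°.

I = 0.8668∠-60.0° A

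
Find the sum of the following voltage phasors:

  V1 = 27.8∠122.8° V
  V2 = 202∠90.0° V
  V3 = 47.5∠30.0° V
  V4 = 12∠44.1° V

Step 1 — Convert each phasor to rectangular form:
  V1 = 27.8·(cos(122.8°) + j·sin(122.8°)) = -15.06 + j23.37 V
  V2 = 202·(cos(90.0°) + j·sin(90.0°)) = 0 + j202 V
  V3 = 47.5·(cos(30.0°) + j·sin(30.0°)) = 41.14 + j23.75 V
  V4 = 12·(cos(44.1°) + j·sin(44.1°)) = 8.618 + j8.351 V
Step 2 — Sum components: V_total = 34.69 + j257.5 V.
Step 3 — Convert to polar: |V_total| = 259.8 V, ∠V_total = 82.3°.

V_total = 259.8∠82.3° V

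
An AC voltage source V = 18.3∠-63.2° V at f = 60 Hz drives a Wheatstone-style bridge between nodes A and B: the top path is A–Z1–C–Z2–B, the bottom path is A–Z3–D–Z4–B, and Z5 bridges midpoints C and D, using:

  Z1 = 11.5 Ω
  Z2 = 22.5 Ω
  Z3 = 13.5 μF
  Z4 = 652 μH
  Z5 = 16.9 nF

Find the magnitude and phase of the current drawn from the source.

Step 1 — Angular frequency: ω = 2π·f = 2π·60 = 377 rad/s.
Step 2 — Component impedances:
  Z1: Z = R = 11.5 Ω
  Z2: Z = R = 22.5 Ω
  Z3: Z = 1/(jωC) = -j/(ω·C) = 0 - j196.5 Ω
  Z4: Z = jωL = j·377·0.000652 = 0 + j0.2458 Ω
  Z5: Z = 1/(jωC) = -j/(ω·C) = 0 - j1.57e+05 Ω
Step 3 — Bridge requires nodal analysis (the Z5 bridge couples midpoints C and D, so the two paths cannot be reduced to a simple series/parallel combination). Setting node B to ground and injecting 1 A at node A, the 3-node admittance system at A, C, D solves to V_A = Z_AB = 33.01 - j5.722 Ω = 33.5∠-9.8° Ω.
Step 4 — Source phasor: V = 18.3∠-63.2° V = 8.251 - j16.33 V.
Step 5 — Ohm's law: I = V / Z_total = (8.251 - j16.33) / (33.01 - j5.722) = 0.326 - j0.4384 A.
Step 6 — Convert to polar: |I| = 0.5463 A, ∠I = -53.4°.

I = 0.5463∠-53.4° A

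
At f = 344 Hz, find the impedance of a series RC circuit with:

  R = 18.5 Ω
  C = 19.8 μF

Step 1 — Angular frequency: ω = 2π·f = 2π·344 = 2161 rad/s.
Step 2 — Component impedances:
  R: Z = R = 18.5 Ω
  C: Z = 1/(jωC) = -j/(ω·C) = 0 - j23.37 Ω
Step 3 — Series combination: Z_total = R + C = 18.5 - j23.37 Ω = 29.8∠-51.6° Ω.

Z = 18.5 - j23.37 Ω = 29.8∠-51.6° Ω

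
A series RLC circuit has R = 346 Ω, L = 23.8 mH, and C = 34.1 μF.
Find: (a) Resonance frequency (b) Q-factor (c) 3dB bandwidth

Step 1 — Resonance condition Im(Z)=0 gives ω₀ = 1/√(LC).
Step 2 — ω₀ = 1/√(0.0238·3.41e-05) = 1110 rad/s.
Step 3 — f₀ = ω₀/(2π) = 176.7 Hz.
Step 4 — Series Q: Q = ω₀L/R = 1110·0.0238/346 = 0.07635.
Step 5 — 3dB bandwidth: Δω = ω₀/Q = 1.454e+04 rad/s; BW = Δω/(2π) = 2314 Hz.

(a) f₀ = 176.7 Hz  (b) Q = 0.07635  (c) BW = 2314 Hz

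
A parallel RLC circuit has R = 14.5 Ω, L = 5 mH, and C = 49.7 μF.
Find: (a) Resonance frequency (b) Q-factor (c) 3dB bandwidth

Step 1 — Resonance: ω₀ = 1/√(LC) = 1/√(0.005·4.97e-05) = 2006 rad/s.
Step 2 — f₀ = ω₀/(2π) = 319.3 Hz.
Step 3 — Parallel Q: Q = R/(ω₀L) = 14.5/(2006·0.005) = 1.446.
Step 4 — Bandwidth: Δω = ω₀/Q = 1388 rad/s; BW = Δω/(2π) = 220.8 Hz.

(a) f₀ = 319.3 Hz  (b) Q = 1.446  (c) BW = 220.8 Hz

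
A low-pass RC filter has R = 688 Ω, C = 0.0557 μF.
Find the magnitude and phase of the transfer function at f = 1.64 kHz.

Step 1 — Angular frequency: ω = 2π·1640 = 1.03e+04 rad/s.
Step 2 — Transfer function: H(jω) = 1/(1 + jωRC).
Step 3 — Denominator: 1 + jωRC = 1 + j·1.03e+04·688·5.57e-08 = 1 + j0.3949.
Step 4 — H = 0.8651 - j0.3416.
Step 5 — Magnitude: |H| = 0.9301 (-0.6 dB); phase: φ = -21.5°.

|H| = 0.9301 (-0.6 dB), φ = -21.5°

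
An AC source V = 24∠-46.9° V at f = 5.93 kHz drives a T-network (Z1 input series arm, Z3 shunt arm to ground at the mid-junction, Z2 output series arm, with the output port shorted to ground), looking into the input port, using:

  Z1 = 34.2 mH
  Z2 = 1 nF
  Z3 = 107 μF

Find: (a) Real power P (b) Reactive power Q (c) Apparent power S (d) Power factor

Step 1 — Angular frequency: ω = 2π·f = 2π·5930 = 3.726e+04 rad/s.
Step 2 — Component impedances:
  Z1: Z = jωL = j·3.726e+04·0.0342 = 0 + j1274 Ω
  Z2: Z = 1/(jωC) = -j/(ω·C) = 0 - j2.684e+04 Ω
  Z3: Z = 1/(jωC) = -j/(ω·C) = 0 - j0.2508 Ω
Step 3 — With the output port shorted to ground, the output series arm Z2 runs from the junction to ground; the shunt arm Z3 also runs from the junction to ground. They appear in parallel: Z3 || Z2 = 0 - j0.2508 Ω.
Step 4 — Series with input arm Z1: Z_in = Z1 + (Z3 || Z2) = 0 + j1274 Ω = 1274∠90.0° Ω.
Step 5 — Source phasor: V = 24∠-46.9° V = 16.4 - j17.52 V.
Step 6 — Current: I = V / Z = -0.01375 - j0.01287 A = 0.01884∠-136.9° A.
Step 7 — Complex power: S = V·I* = 0 + j0.4521 VA.
Step 8 — Real power: P = Re(S) = 0 W.
Step 9 — Reactive power: Q = Im(S) = 0.4521 VAR.
Step 10 — Apparent power: |S| = 0.4521 VA.
Step 11 — Power factor: PF = P/|S| = 0 (lagging).

(a) P = 0 W  (b) Q = 0.4521 VAR  (c) S = 0.4521 VA  (d) PF = 0 (lagging)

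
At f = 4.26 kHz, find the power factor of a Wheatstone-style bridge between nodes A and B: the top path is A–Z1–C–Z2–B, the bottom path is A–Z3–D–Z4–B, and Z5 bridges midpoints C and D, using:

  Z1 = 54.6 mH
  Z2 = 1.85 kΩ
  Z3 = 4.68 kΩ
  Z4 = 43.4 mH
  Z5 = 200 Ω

Step 1 — Angular frequency: ω = 2π·f = 2π·4260 = 2.677e+04 rad/s.
Step 2 — Component impedances:
  Z1: Z = jωL = j·2.677e+04·0.0546 = 0 + j1461 Ω
  Z2: Z = R = 1850 Ω
  Z3: Z = R = 4680 Ω
  Z4: Z = jωL = j·2.677e+04·0.0434 = 0 + j1162 Ω
  Z5: Z = R = 200 Ω
Step 3 — Bridge requires nodal analysis (the Z5 bridge couples midpoints C and D, so the two paths cannot be reduced to a simple series/parallel combination). Setting node B to ground and injecting 1 A at node A, the 3-node admittance system at A, C, D solves to V_A = Z_AB = 922 + j1998 Ω = 2201∠65.2° Ω.
Step 4 — Power factor: PF = cos(φ) = Re(Z)/|Z| = 922/2201 = 0.4189.
Step 5 — Type: Im(Z) = 1998 ⇒ lagging (phase φ = 65.2°).

PF = 0.4189 (lagging, φ = 65.2°)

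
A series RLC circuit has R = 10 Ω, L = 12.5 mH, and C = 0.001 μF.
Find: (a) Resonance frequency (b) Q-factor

Step 1 — Resonance condition Im(Z)=0 gives ω₀ = 1/√(LC).
Step 2 — ω₀ = 1/√(0.0125·1e-09) = 2.828e+05 rad/s.
Step 3 — f₀ = ω₀/(2π) = 4.502e+04 Hz.
Step 4 — Series Q: Q = ω₀L/R = 2.828e+05·0.0125/10 = 353.6.

(a) f₀ = 4.502e+04 Hz  (b) Q = 353.6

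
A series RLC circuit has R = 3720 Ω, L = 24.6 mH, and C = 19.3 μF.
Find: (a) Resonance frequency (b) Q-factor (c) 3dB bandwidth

Step 1 — Resonance: ω₀ = 1/√(LC) = 1/√(0.0246·1.93e-05) = 1451 rad/s.
Step 2 — f₀ = ω₀/(2π) = 231 Hz.
Step 3 — Series Q: Q = ω₀L/R = 1451·0.0246/3720 = 0.009597.
Step 4 — Bandwidth: Δω = ω₀/Q = 1.512e+05 rad/s; BW = Δω/(2π) = 2.407e+04 Hz.

(a) f₀ = 231 Hz  (b) Q = 0.009597  (c) BW = 2.407e+04 Hz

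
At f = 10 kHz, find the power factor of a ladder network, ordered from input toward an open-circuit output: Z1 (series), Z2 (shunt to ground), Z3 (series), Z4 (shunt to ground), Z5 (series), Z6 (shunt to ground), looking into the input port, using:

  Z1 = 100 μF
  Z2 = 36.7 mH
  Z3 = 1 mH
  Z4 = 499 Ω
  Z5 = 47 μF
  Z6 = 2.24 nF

Step 1 — Angular frequency: ω = 2π·f = 2π·1e+04 = 6.283e+04 rad/s.
Step 2 — Component impedances:
  Z1: Z = 1/(jωC) = -j/(ω·C) = 0 - j0.1592 Ω
  Z2: Z = jωL = j·6.283e+04·0.0367 = 0 + j2306 Ω
  Z3: Z = jωL = j·6.283e+04·0.001 = 0 + j62.83 Ω
  Z4: Z = R = 499 Ω
  Z5: Z = 1/(jωC) = -j/(ω·C) = 0 - j0.3386 Ω
  Z6: Z = 1/(jωC) = -j/(ω·C) = 0 - j7105 Ω
Step 3 — Ladder network (open output): work backward from the far end, alternating series and parallel combinations. Z_in = 463.7 + j126.1 Ω = 480.6∠15.2° Ω.
Step 4 — Power factor: PF = cos(φ) = Re(Z)/|Z| = 463.73/480.58 = 0.9649.
Step 5 — Type: Im(Z) = 126.1 ⇒ lagging (phase φ = 15.2°).

PF = 0.9649 (lagging, φ = 15.2°)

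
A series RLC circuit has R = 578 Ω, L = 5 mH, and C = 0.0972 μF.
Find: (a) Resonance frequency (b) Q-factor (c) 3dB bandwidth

Step 1 — Resonance: ω₀ = 1/√(LC) = 1/√(0.005·9.72e-08) = 4.536e+04 rad/s.
Step 2 — f₀ = ω₀/(2π) = 7219 Hz.
Step 3 — Series Q: Q = ω₀L/R = 4.536e+04·0.005/578 = 0.3924.
Step 4 — Bandwidth: Δω = ω₀/Q = 1.156e+05 rad/s; BW = Δω/(2π) = 1.84e+04 Hz.

(a) f₀ = 7219 Hz  (b) Q = 0.3924  (c) BW = 1.84e+04 Hz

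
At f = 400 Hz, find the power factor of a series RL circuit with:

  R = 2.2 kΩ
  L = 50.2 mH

Step 1 — Angular frequency: ω = 2π·f = 2π·400 = 2513 rad/s.
Step 2 — Component impedances:
  R: Z = R = 2200 Ω
  L: Z = jωL = j·2513·0.0502 = 0 + j126.2 Ω
Step 3 — Series combination: Z_total = R + L = 2200 + j126.2 Ω = 2204∠3.3° Ω.
Step 4 — Power factor: PF = cos(φ) = Re(Z)/|Z| = 2200/2203.6 = 0.9984.
Step 5 — Type: Im(Z) = 126.2 ⇒ lagging (phase φ = 3.3°).

PF = 0.9984 (lagging, φ = 3.3°)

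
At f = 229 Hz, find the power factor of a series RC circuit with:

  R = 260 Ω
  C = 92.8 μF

Step 1 — Angular frequency: ω = 2π·f = 2π·229 = 1439 rad/s.
Step 2 — Component impedances:
  R: Z = R = 260 Ω
  C: Z = 1/(jωC) = -j/(ω·C) = 0 - j7.489 Ω
Step 3 — Series combination: Z_total = R + C = 260 - j7.489 Ω = 260.1∠-1.6° Ω.
Step 4 — Power factor: PF = cos(φ) = Re(Z)/|Z| = 260/260.1 = 0.9996.
Step 5 — Type: Im(Z) = -7.489 ⇒ leading (phase φ = -1.6°).

PF = 0.9996 (leading, φ = -1.6°)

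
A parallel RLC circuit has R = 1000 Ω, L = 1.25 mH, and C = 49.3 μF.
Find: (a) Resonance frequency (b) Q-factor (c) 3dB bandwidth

Step 1 — Resonance: ω₀ = 1/√(LC) = 1/√(0.00125·4.93e-05) = 4028 rad/s.
Step 2 — f₀ = ω₀/(2π) = 641.1 Hz.
Step 3 — Parallel Q: Q = R/(ω₀L) = 1000/(4028·0.00125) = 198.6.
Step 4 — Bandwidth: Δω = ω₀/Q = 20.28 rad/s; BW = Δω/(2π) = 3.228 Hz.

(a) f₀ = 641.1 Hz  (b) Q = 198.6  (c) BW = 3.228 Hz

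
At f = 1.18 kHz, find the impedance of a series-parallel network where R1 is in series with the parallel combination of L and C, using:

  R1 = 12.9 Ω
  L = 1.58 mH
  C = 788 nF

Step 1 — Angular frequency: ω = 2π·f = 2π·1180 = 7414 rad/s.
Step 2 — Component impedances:
  R1: Z = R = 12.9 Ω
  L: Z = jωL = j·7414·0.00158 = 0 + j11.71 Ω
  C: Z = 1/(jωC) = -j/(ω·C) = 0 - j171.2 Ω
Step 3 — Parallel branch: L || C = 1/(1/L + 1/C) = 0 + j12.57 Ω.
Step 4 — Series with R1: Z_total = R1 + (L || C) = 12.9 + j12.57 Ω = 18.02∠44.3° Ω.

Z = 12.9 + j12.57 Ω = 18.02∠44.3° Ω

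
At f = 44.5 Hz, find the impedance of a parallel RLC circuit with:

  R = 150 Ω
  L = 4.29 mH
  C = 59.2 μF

Step 1 — Angular frequency: ω = 2π·f = 2π·44.5 = 279.6 rad/s.
Step 2 — Component impedances:
  R: Z = R = 150 Ω
  L: Z = jωL = j·279.6·0.00429 = 0 + j1.199 Ω
  C: Z = 1/(jωC) = -j/(ω·C) = 0 - j60.41 Ω
Step 3 — Parallel combination: 1/Z_total = 1/R + 1/L + 1/C; Z_total = 0.009984 + j1.224 Ω = 1.224∠89.5° Ω.

Z = 0.009984 + j1.224 Ω = 1.224∠89.5° Ω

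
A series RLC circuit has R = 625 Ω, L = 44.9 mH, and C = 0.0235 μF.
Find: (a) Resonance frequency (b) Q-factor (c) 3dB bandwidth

Step 1 — Resonance: ω₀ = 1/√(LC) = 1/√(0.0449·2.35e-08) = 3.079e+04 rad/s.
Step 2 — f₀ = ω₀/(2π) = 4900 Hz.
Step 3 — Series Q: Q = ω₀L/R = 3.079e+04·0.0449/625 = 2.212.
Step 4 — Bandwidth: Δω = ω₀/Q = 1.392e+04 rad/s; BW = Δω/(2π) = 2215 Hz.

(a) f₀ = 4900 Hz  (b) Q = 2.212  (c) BW = 2215 Hz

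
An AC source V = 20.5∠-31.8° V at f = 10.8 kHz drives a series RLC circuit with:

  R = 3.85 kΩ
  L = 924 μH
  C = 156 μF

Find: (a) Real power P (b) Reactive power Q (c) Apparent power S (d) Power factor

Step 1 — Angular frequency: ω = 2π·f = 2π·1.08e+04 = 6.786e+04 rad/s.
Step 2 — Component impedances:
  R: Z = R = 3850 Ω
  L: Z = jωL = j·6.786e+04·0.000924 = 0 + j62.7 Ω
  C: Z = 1/(jωC) = -j/(ω·C) = 0 - j0.09447 Ω
Step 3 — Series combination: Z_total = R + L + C = 3850 + j62.61 Ω = 3851∠0.9° Ω.
Step 4 — Source phasor: V = 20.5∠-31.8° V = 17.42 - j10.8 V.
Step 5 — Current: I = V / Z = 0.004479 - j0.002879 A = 0.005324∠-32.7° A.
Step 6 — Complex power: S = V·I* = 0.1091 + j0.001775 VA.
Step 7 — Real power: P = Re(S) = 0.1091 W.
Step 8 — Reactive power: Q = Im(S) = 0.001775 VAR.
Step 9 — Apparent power: |S| = 0.1091 VA.
Step 10 — Power factor: PF = P/|S| = 0.9999 (lagging).

(a) P = 0.1091 W  (b) Q = 0.001775 VAR  (c) S = 0.1091 VA  (d) PF = 0.9999 (lagging)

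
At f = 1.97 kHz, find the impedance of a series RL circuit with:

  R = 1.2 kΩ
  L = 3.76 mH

Step 1 — Angular frequency: ω = 2π·f = 2π·1970 = 1.238e+04 rad/s.
Step 2 — Component impedances:
  R: Z = R = 1200 Ω
  L: Z = jωL = j·1.238e+04·0.00376 = 0 + j46.54 Ω
Step 3 — Series combination: Z_total = R + L = 1200 + j46.54 Ω = 1201∠2.2° Ω.

Z = 1200 + j46.54 Ω = 1201∠2.2° Ω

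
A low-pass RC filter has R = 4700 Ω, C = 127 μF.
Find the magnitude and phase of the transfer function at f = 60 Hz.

Step 1 — Angular frequency: ω = 2π·60 = 377 rad/s.
Step 2 — Transfer function: H(jω) = 1/(1 + jωRC).
Step 3 — Denominator: 1 + jωRC = 1 + j·377·4700·0.000127 = 1 + j225.
Step 4 — H = 1.975e-05 - j0.004444.
Step 5 — Magnitude: |H| = 0.004444 (-47.0 dB); phase: φ = -89.7°.

|H| = 0.004444 (-47.0 dB), φ = -89.7°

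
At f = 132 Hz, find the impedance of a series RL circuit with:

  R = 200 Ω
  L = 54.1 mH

Step 1 — Angular frequency: ω = 2π·f = 2π·132 = 829.4 rad/s.
Step 2 — Component impedances:
  R: Z = R = 200 Ω
  L: Z = jωL = j·829.4·0.0541 = 0 + j44.87 Ω
Step 3 — Series combination: Z_total = R + L = 200 + j44.87 Ω = 205∠12.6° Ω.

Z = 200 + j44.87 Ω = 205∠12.6° Ω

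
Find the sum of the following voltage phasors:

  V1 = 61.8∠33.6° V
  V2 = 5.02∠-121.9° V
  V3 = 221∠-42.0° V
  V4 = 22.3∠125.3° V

Step 1 — Convert each phasor to rectangular form:
  V1 = 61.8·(cos(33.6°) + j·sin(33.6°)) = 51.47 + j34.2 V
  V2 = 5.02·(cos(-121.9°) + j·sin(-121.9°)) = -2.653 - j4.262 V
  V3 = 221·(cos(-42.0°) + j·sin(-42.0°)) = 164.2 - j147.9 V
  V4 = 22.3·(cos(125.3°) + j·sin(125.3°)) = -12.89 + j18.2 V
Step 2 — Sum components: V_total = 200.2 - j99.74 V.
Step 3 — Convert to polar: |V_total| = 223.6 V, ∠V_total = -26.5°.

V_total = 223.6∠-26.5° V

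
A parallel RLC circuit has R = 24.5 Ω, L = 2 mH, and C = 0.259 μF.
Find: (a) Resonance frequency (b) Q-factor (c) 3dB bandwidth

Step 1 — Resonance: ω₀ = 1/√(LC) = 1/√(0.002·2.59e-07) = 4.394e+04 rad/s.
Step 2 — f₀ = ω₀/(2π) = 6993 Hz.
Step 3 — Parallel Q: Q = R/(ω₀L) = 24.5/(4.394e+04·0.002) = 0.2788.
Step 4 — Bandwidth: Δω = ω₀/Q = 1.576e+05 rad/s; BW = Δω/(2π) = 2.508e+04 Hz.

(a) f₀ = 6993 Hz  (b) Q = 0.2788  (c) BW = 2.508e+04 Hz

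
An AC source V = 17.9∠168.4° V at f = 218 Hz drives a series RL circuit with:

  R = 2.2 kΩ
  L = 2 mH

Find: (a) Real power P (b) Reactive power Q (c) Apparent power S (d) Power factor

Step 1 — Angular frequency: ω = 2π·f = 2π·218 = 1370 rad/s.
Step 2 — Component impedances:
  R: Z = R = 2200 Ω
  L: Z = jωL = j·1370·0.002 = 0 + j2.739 Ω
Step 3 — Series combination: Z_total = R + L = 2200 + j2.739 Ω = 2200∠0.1° Ω.
Step 4 — Source phasor: V = 17.9∠168.4° V = -17.53 + j3.599 V.
Step 5 — Current: I = V / Z = -0.007968 + j0.001646 A = 0.008136∠168.3° A.
Step 6 — Complex power: S = V·I* = 0.1456 + j0.0001814 VA.
Step 7 — Real power: P = Re(S) = 0.1456 W.
Step 8 — Reactive power: Q = Im(S) = 0.0001814 VAR.
Step 9 — Apparent power: |S| = 0.1456 VA.
Step 10 — Power factor: PF = P/|S| = 1 (lagging).

(a) P = 0.1456 W  (b) Q = 0.0001814 VAR  (c) S = 0.1456 VA  (d) PF = 1 (lagging)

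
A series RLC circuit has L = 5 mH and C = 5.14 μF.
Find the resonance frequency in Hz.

Step 1 — Resonance condition Im(Z)=0 gives ω₀ = 1/√(LC).
Step 2 — ω₀ = 1/√(0.005·5.14e-06) = 6238 rad/s.
Step 3 — f₀ = ω₀/(2π) = 992.8 Hz.

f₀ = 992.8 Hz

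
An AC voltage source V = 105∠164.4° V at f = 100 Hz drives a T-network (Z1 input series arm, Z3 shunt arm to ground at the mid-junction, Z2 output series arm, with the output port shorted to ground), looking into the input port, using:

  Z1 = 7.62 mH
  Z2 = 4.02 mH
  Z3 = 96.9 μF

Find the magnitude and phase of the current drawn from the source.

Step 1 — Angular frequency: ω = 2π·f = 2π·100 = 628.3 rad/s.
Step 2 — Component impedances:
  Z1: Z = jωL = j·628.3·0.00762 = 0 + j4.788 Ω
  Z2: Z = jωL = j·628.3·0.00402 = 0 + j2.526 Ω
  Z3: Z = 1/(jωC) = -j/(ω·C) = 0 - j16.42 Ω
Step 3 — With the output port shorted to ground, the output series arm Z2 runs from the junction to ground; the shunt arm Z3 also runs from the junction to ground. They appear in parallel: Z3 || Z2 = 0 + j2.985 Ω.
Step 4 — Series with input arm Z1: Z_in = Z1 + (Z3 || Z2) = 0 + j7.773 Ω = 7.773∠90.0° Ω.
Step 5 — Source phasor: V = 105∠164.4° V = -101.1 + j28.24 V.
Step 6 — Ohm's law: I = V / Z_total = (-101.1 + j28.24) / (0 + j7.773) = 3.633 + j13.01 A.
Step 7 — Convert to polar: |I| = 13.51 A, ∠I = 74.4°.

I = 13.51∠74.4° A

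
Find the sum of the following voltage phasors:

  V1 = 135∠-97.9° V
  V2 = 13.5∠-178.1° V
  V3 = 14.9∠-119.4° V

Step 1 — Convert each phasor to rectangular form:
  V1 = 135·(cos(-97.9°) + j·sin(-97.9°)) = -18.56 - j133.7 V
  V2 = 13.5·(cos(-178.1°) + j·sin(-178.1°)) = -13.49 - j0.4476 V
  V3 = 14.9·(cos(-119.4°) + j·sin(-119.4°)) = -7.314 - j12.98 V
Step 2 — Sum components: V_total = -39.36 - j147.1 V.
Step 3 — Convert to polar: |V_total| = 152.3 V, ∠V_total = -105.0°.

V_total = 152.3∠-105.0° V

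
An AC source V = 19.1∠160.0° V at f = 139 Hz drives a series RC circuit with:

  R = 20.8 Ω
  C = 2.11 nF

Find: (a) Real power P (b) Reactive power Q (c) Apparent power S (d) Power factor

Step 1 — Angular frequency: ω = 2π·f = 2π·139 = 873.4 rad/s.
Step 2 — Component impedances:
  R: Z = R = 20.8 Ω
  C: Z = 1/(jωC) = -j/(ω·C) = 0 - j5.427e+05 Ω
Step 3 — Series combination: Z_total = R + C = 20.8 - j5.427e+05 Ω = 5.427e+05∠-90.0° Ω.
Step 4 — Source phasor: V = 19.1∠160.0° V = -17.95 + j6.533 V.
Step 5 — Current: I = V / Z = -1.204e-05 - j3.307e-05 A = 3.52e-05∠-110.0° A.
Step 6 — Complex power: S = V·I* = 2.577e-08 - j0.0006723 VA.
Step 7 — Real power: P = Re(S) = 2.577e-08 W.
Step 8 — Reactive power: Q = Im(S) = -0.0006723 VAR.
Step 9 — Apparent power: |S| = 0.0006723 VA.
Step 10 — Power factor: PF = P/|S| = 3.833e-05 (leading).

(a) P = 2.577e-08 W  (b) Q = -0.0006723 VAR  (c) S = 0.0006723 VA  (d) PF = 3.833e-05 (leading)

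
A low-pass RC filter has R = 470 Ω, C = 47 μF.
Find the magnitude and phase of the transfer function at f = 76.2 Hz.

Step 1 — Angular frequency: ω = 2π·76.2 = 478.8 rad/s.
Step 2 — Transfer function: H(jω) = 1/(1 + jωRC).
Step 3 — Denominator: 1 + jωRC = 1 + j·478.8·470·4.7e-05 = 1 + j10.58.
Step 4 — H = 0.008861 - j0.09371.
Step 5 — Magnitude: |H| = 0.09413 (-20.5 dB); phase: φ = -84.6°.

|H| = 0.09413 (-20.5 dB), φ = -84.6°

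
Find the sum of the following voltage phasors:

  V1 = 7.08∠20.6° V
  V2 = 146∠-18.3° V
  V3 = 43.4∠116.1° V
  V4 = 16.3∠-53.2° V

Step 1 — Convert each phasor to rectangular form:
  V1 = 7.08·(cos(20.6°) + j·sin(20.6°)) = 6.627 + j2.491 V
  V2 = 146·(cos(-18.3°) + j·sin(-18.3°)) = 138.6 - j45.84 V
  V3 = 43.4·(cos(116.1°) + j·sin(116.1°)) = -19.09 + j38.97 V
  V4 = 16.3·(cos(-53.2°) + j·sin(-53.2°)) = 9.764 - j13.05 V
Step 2 — Sum components: V_total = 135.9 - j17.43 V.
Step 3 — Convert to polar: |V_total| = 137 V, ∠V_total = -7.3°.

V_total = 137∠-7.3° V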